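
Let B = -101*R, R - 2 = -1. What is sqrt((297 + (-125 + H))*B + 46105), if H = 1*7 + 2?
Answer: 4*sqrt(1739) ≈ 166.81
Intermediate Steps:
R = 1 (R = 2 - 1 = 1)
B = -101 (B = -101*1 = -101)
H = 9 (H = 7 + 2 = 9)
sqrt((297 + (-125 + H))*B + 46105) = sqrt((297 + (-125 + 9))*(-101) + 46105) = sqrt((297 - 116)*(-101) + 46105) = sqrt(181*(-101) + 46105) = sqrt(-18281 + 46105) = sqrt(27824) = 4*sqrt(1739)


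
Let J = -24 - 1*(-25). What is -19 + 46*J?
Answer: 27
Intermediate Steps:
J = 1 (J = -24 + 25 = 1)
-19 + 46*J = -19 + 46*1 = -19 + 46 = 27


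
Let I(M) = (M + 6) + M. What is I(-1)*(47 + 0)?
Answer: 188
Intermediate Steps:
I(M) = 6 + 2*M (I(M) = (6 + M) + M = 6 + 2*M)
I(-1)*(47 + 0) = (6 + 2*(-1))*(47 + 0) = (6 - 2)*47 = 4*47 = 188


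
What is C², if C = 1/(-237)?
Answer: 1/56169 ≈ 1.7803e-5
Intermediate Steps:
C = -1/237 ≈ -0.0042194
C² = (-1/237)² = 1/56169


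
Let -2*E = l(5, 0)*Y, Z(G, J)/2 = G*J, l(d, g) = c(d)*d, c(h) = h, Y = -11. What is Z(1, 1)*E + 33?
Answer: 308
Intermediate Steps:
l(d, g) = d² (l(d, g) = d*d = d²)
Z(G, J) = 2*G*J (Z(G, J) = 2*(G*J) = 2*G*J)
E = 275/2 (E = -5²*(-11)/2 = -25*(-11)/2 = -½*(-275) = 275/2 ≈ 137.50)
Z(1, 1)*E + 33 = (2*1*1)*(275/2) + 33 = 2*(275/2) + 33 = 275 + 33 = 308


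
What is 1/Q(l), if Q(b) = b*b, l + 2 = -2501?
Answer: 1/6265009 ≈ 1.5962e-7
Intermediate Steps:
l = -2503 (l = -2 - 2501 = -2503)
Q(b) = b**2
1/Q(l) = 1/((-2503)**2) = 1/6265009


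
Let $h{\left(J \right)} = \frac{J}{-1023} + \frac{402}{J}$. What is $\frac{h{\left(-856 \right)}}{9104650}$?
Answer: $\frac{32149}{797283274920} \approx 4.0323 \cdot 10^{-8}$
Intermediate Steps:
$h{\left(J \right)} = \frac{402}{J} - \frac{J}{1023}$ ($h{\left(J \right)} = J \left(- \frac{1}{1023}\right) + \frac{402}{J} = - \frac{J}{1023} + \frac{402}{J} = \frac{402}{J} - \frac{J}{1023}$)
$\frac{h{\left(-856 \right)}}{9104650} = \frac{\frac{402}{-856} - - \frac{856}{1023}}{9104650} = \left(402 \left(- \frac{1}{856}\right) + \frac{856}{1023}\right) \frac{1}{9104650} = \left(- \frac{201}{428} + \frac{856}{1023}\right) \frac{1}{9104650} = \frac{160745}{437844} \cdot \frac{1}{9104650} = \frac{32149}{797283274920}$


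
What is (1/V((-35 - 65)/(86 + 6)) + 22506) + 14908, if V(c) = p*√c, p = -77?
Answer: 37414 + I*√23/385 ≈ 37414.0 + 0.012457*I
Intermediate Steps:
V(c) = -77*√c
(1/V((-35 - 65)/(86 + 6)) + 22506) + 14908 = (1/(-77*√(-35 - 65)/√(86 + 6)) + 22506) + 14908 = (1/(-77*5*I*√23/23) + 22506) + 14908 = (1/(-385*I*√23/23) + 22506) + 14908 = (I*√23/385 + 22506) + 14908 = (22506 + I*√23/385) + 14908 = 37414 + I*√23/385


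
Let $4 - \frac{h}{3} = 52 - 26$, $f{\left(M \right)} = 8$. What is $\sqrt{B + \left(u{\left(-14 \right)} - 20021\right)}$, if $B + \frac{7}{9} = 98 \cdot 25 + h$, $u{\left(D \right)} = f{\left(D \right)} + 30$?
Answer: $\frac{i \sqrt{158398}}{3} \approx 132.66 i$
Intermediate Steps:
$h = -66$ ($h = 12 - 3 \left(52 - 26\right) = 12 - 78 = -66$)
$u{\left(D \right)} = 38$ ($u{\left(D \right)} = 8 + 30 = 38$)
$B = \frac{21449}{9}$ ($B = - \frac{7}{9} + \left(98 \cdot 25 - 66\right) = - \frac{7}{9} + \left(2450 - 66\right) = - \frac{7}{9} + 2384 = \frac{21449}{9} \approx 2383.2$)
$\sqrt{B + \left(u{\left(-14 \right)} - 20021\right)} = \sqrt{\frac{21449}{9} + \left(38 - 20021\right)} = \sqrt{\frac{21449}{9} - 19983} = \sqrt{- \frac{158398}{9}} = \frac{i \sqrt{158398}}{3}$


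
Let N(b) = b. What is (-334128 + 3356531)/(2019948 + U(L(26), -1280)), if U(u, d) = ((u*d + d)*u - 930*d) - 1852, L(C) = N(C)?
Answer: 3022403/2309936 ≈ 1.3084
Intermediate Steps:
L(C) = C
U(u, d) = -1852 - 930*d + u*(d + d*u) (U(u, d) = ((d*u + d)*u - 930*d) - 1852 = ((d + d*u)*u - 930*d) - 1852 = (u*(d + d*u) - 930*d) - 1852 = (-930*d + u*(d + d*u)) - 1852 = -1852 - 930*d + u*(d + d*u))
(-334128 + 3356531)/(2019948 + U(L(26), -1280)) = (-334128 + 3356531)/(2019948 + (-1852 - 930*(-1280) - 1280*26 - 1280*26²)) = 3022403/(2019948 + (-1852 + 1190400 - 33280 - 1280*676)) = 3022403/(2019948 + (-1852 + 1190400 - 33280 - 865280)) = 3022403/(2019948 + 289988) = 3022403/2309936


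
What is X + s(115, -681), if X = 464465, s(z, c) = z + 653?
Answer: 465233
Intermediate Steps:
s(z, c) = 653 + z
X + s(115, -681) = 464465 + (653 + 115) = 464465 + 768 = 465233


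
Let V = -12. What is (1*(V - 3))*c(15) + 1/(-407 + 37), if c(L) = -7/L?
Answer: 2589/370 ≈ 6.9973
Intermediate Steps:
(1*(V - 3))*c(15) + 1/(-407 + 37) = (1*(-12 - 3))*(-7/15) + 1/(-407 + 37) = (1*(-15))*(-7*1/15) + 1/(-370) = -15*(-7/15) - 1/370 = 7 - 1/370 = 2589/370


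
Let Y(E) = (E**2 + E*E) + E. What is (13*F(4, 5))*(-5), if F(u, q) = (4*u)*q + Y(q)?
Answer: -8775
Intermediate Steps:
Y(E) = E + 2*E**2 (Y(E) = (E**2 + E**2) + E = 2*E**2 + E = E + 2*E**2)
F(u, q) = q*(1 + 2*q) + 4*q*u (F(u, q) = (4*u)*q + q*(1 + 2*q) = 4*q*u + q*(1 + 2*q) = q*(1 + 2*q) + 4*q*u)
(13*F(4, 5))*(-5) = (13*(5*(1 + 2*5 + 4*4)))*(-5) = (13*(5*(1 + 10 + 16)))*(-5) = (13*(5*27))*(-5) = (13*135)*(-5) = 1755*(-5) = -8775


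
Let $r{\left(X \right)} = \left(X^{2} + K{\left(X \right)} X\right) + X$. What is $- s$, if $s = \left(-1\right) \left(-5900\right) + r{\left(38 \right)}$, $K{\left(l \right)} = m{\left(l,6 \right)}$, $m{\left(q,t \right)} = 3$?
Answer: $-7496$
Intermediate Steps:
$K{\left(l \right)} = 3$
$r{\left(X \right)} = X^{2} + 4 X$ ($r{\left(X \right)} = \left(X^{2} + 3 X\right) + X = X^{2} + 4 X$)
$s = 7496$ ($s = \left(-1\right) \left(-5900\right) + 38 \left(4 + 38\right) = 5900 + 38 \cdot 42 = 5900 + 1596 = 7496$)
$- s = \left(-1\right) 7496 = -7496$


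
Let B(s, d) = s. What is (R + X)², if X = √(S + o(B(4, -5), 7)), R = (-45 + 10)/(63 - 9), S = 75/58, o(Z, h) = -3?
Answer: (1015 - 81*I*√638)²/2452356 ≈ -1.2868 - 1.6936*I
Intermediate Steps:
S = 75/58 (S = 75*(1/58) = 75/58 ≈ 1.2931)
R = -35/54 ≈ -0.64815
X = 3*I*√638/58 (X = √(75/58 - 3) = √(-99/58) = 3*I*√638/58 ≈ 1.3065*I)
(R + X)² = (-35/54 + 3*I*√638/58)²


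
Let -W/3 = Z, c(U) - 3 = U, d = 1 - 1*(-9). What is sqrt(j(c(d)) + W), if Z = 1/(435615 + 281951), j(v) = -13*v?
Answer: I*sqrt(87018265128862)/717566 ≈ 13.0*I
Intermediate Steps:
d = 10 (d = 1 + 9 = 10)
c(U) = 3 + U
Z = 1/717566 ≈ 1.3936e-6
W = -3/717566 (W = -3*1/717566 = -3/717566 ≈ -4.1808e-6)
sqrt(j(c(d)) + W) = sqrt(-13*(3 + 10) - 3/717566) = sqrt(-13*13 - 3/717566) = sqrt(-169 - 3/717566) = sqrt(-121268657/717566) = I*sqrt(87018265128862)/717566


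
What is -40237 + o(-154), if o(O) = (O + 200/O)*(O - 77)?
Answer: -4363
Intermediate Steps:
o(O) = (-77 + O)*(O + 200/O) (o(O) = (O + 200/O)*(-77 + O) = (-77 + O)*(O + 200/O))
-40237 + o(-154) = -40237 + (200 + (-154)² - 15400/(-154) - 77*(-154)) = -40237 + (200 + 23716 - 15400*(-1/154) + 11858) = -40237 + (200 + 23716 + 100 + 11858) = -40237 + 35874 = -4363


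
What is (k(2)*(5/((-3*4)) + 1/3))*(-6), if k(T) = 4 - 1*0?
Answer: 2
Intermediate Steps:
k(T) = 4 (k(T) = 4 + 0 = 4)
(k(2)*(5/((-3*4)) + 1/3))*(-6) = (4*(5/((-3*4)) + 1/3))*(-6) = (4*(5/(-12) + 1*(⅓)))*(-6) = (4*(5*(-1/12) + ⅓))*(-6) = (4*(-5/12 + ⅓))*(-6) = (4*(-1/12))*(-6) = -⅓*(-6) = 2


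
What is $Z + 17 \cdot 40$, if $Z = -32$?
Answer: $648$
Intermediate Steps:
$Z + 17 \cdot 40 = -32 + 17 \cdot 40 = -32 + 680 = 648$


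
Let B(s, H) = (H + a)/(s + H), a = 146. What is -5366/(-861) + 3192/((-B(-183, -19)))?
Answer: 555840506/109347 ≈ 5083.3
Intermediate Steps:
B(s, H) = (146 + H)/(H + s) (B(s, H) = (H + 146)/(s + H) = (146 + H)/(H + s))
-5366/(-861) + 3192/((-B(-183, -19))) = -5366/(-861) + 3192/((-(146 - 19)/(-19 - 183))) = -5366*(-1/861) + 3192/((-127/(-202))) = 5366/861 + 3192/((-(-1)*127/202)) = 5366/861 + 3192/((-1*(-127/202))) = 5366/861 + 3192/(127/202) = 5366/861 + 3192*(202/127) = 5366/861 + 644784/127 = 555840506/109347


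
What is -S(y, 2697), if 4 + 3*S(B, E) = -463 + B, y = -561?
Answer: 1028/3 ≈ 342.67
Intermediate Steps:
S(B, E) = -467/3 + B/3 (S(B, E) = -4/3 + (-463 + B)/3 = -4/3 + (-463/3 + B/3) = -467/3 + B/3)
-S(y, 2697) = -(-467/3 + (1/3)*(-561)) = -(-467/3 - 187) = -1*(-1028/3) = 1028/3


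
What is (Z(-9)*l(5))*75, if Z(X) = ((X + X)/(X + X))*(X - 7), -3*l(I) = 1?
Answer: 400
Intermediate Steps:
l(I) = -⅓ (l(I) = -⅓*1 = -⅓)
Z(X) = -7 + X (Z(X) = ((2*X)/((2*X)))*(-7 + X) = ((2*X)*(1/(2*X)))*(-7 + X) = 1*(-7 + X) = -7 + X)
(Z(-9)*l(5))*75 = ((-7 - 9)*(-⅓))*75 = -16*(-⅓)*75 = (16/3)*75 = 400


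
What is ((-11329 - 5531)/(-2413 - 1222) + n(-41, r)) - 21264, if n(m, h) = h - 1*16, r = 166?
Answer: -15346506/727 ≈ -21109.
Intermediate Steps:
n(m, h) = -16 + h (n(m, h) = h - 16 = -16 + h)
((-11329 - 5531)/(-2413 - 1222) + n(-41, r)) - 21264 = ((-11329 - 5531)/(-2413 - 1222) + (-16 + 166)) - 21264 = (-16860/(-3635) + 150) - 21264 = (-16860*(-1/3635) + 150) - 21264 = (3372/727 + 150) - 21264 = 112422/727 - 21264 = -15346506/727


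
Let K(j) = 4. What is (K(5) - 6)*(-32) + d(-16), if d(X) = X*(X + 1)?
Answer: 304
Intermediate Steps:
d(X) = X*(1 + X)
(K(5) - 6)*(-32) + d(-16) = (4 - 6)*(-32) - 16*(1 - 16) = -2*(-32) - 16*(-15) = 64 + 240 = 304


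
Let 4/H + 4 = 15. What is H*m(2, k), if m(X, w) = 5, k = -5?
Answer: 20/11 ≈ 1.8182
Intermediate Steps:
H = 4/11 (H = 4/(-4 + 15) = 4/11 ≈ 0.36364)
H*m(2, k) = (4/11)*5 = 20/11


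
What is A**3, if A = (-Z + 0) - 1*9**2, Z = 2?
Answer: -571787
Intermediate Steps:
A = -83 (A = (-1*2 + 0) - 1*9**2 = (-2 + 0) - 1*81 = -2 - 81 = -83)
A**3 = (-83)**3 = -571787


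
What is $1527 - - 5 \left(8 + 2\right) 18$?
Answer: $2427$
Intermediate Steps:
$1527 - - 5 \left(8 + 2\right) 18 = 1527 - \left(-5\right) 10 \cdot 18 = 1527 - \left(-50\right) 18 = 1527 - -900 = 1527 + 900 = 2427$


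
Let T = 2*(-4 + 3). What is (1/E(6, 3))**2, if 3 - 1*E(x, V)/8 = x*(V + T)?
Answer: 1/576 ≈ 0.0017361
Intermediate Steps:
T = -2 (T = 2*(-1) = -2)
E(x, V) = 24 - 8*x*(-2 + V) (E(x, V) = 24 - 8*x*(V - 2) = 24 - 8*x*(-2 + V))
(1/E(6, 3))**2 = (1/(24 + 16*6 - 8*3*6))**2 = (1/(24 + 96 - 144))**2 = (1/(-24))**2 = (-1/24)**2 = 1/576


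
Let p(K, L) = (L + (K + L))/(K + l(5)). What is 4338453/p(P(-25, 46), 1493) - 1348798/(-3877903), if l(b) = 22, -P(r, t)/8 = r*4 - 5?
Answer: 7251189638900003/7418428439 ≈ 9.7746e+5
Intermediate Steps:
P(r, t) = 40 - 32*r (P(r, t) = -8*(r*4 - 5) = -8*(4*r - 5) = -8*(-5 + 4*r) = 40 - 32*r)
p(K, L) = (K + 2*L)/(22 + K) (p(K, L) = (L + (K + L))/(K + 22) = (K + 2*L)/(22 + K))
4338453/p(P(-25, 46), 1493) - 1348798/(-3877903) = 4338453/((((40 - 32*(-25)) + 2*1493)/(22 + (40 - 32*(-25))))) - 1348798/(-3877903) = 4338453/((((40 + 800) + 2986)/(22 + (40 + 800)))) - 1348798*(-1/3877903) = 4338453/(((840 + 2986)/(22 + 840))) + 1348798/3877903 = 4338453/((3826/862)) + 1348798/3877903 = 4338453/(((1/862)*3826)) + 1348798/3877903 = 4338453/(1913/431) + 1348798/3877903 = 4338453*(431/1913) + 1348798/3877903 = 1869873243/1913 + 1348798/3877903 = 7251189638900003/7418428439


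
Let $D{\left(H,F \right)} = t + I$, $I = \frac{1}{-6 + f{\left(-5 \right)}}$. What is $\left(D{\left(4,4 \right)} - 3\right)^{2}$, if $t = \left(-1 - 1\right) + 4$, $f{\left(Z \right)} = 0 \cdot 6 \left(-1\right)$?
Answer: $\frac{49}{36} \approx 1.3611$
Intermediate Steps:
$f{\left(Z \right)} = 0$ ($f{\left(Z \right)} = 0 \left(-1\right) = 0$)
$I = - \frac{1}{6}$ ($I = \frac{1}{-6 + 0} = \frac{1}{-6} = - \frac{1}{6} \approx -0.16667$)
$t = 2$ ($t = -2 + 4 = 2$)
$D{\left(H,F \right)} = \frac{11}{6}$ ($D{\left(H,F \right)} = 2 - \frac{1}{6} = \frac{11}{6}$)
$\left(D{\left(4,4 \right)} - 3\right)^{2} = \left(\frac{11}{6} - 3\right)^{2} = \left(- \frac{7}{6}\right)^{2} = \frac{49}{36}$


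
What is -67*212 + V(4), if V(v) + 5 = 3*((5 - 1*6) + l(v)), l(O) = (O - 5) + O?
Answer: -14203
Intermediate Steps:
l(O) = -5 + 2*O (l(O) = (-5 + O) + O = -5 + 2*O)
V(v) = -23 + 6*v (V(v) = -5 + 3*((5 - 1*6) + (-5 + 2*v)) = -5 + 3*((5 - 6) + (-5 + 2*v)) = -5 + 3*(-1 + (-5 + 2*v)) = -5 + 3*(-6 + 2*v) = -5 + (-18 + 6*v) = -23 + 6*v)
-67*212 + V(4) = -67*212 + (-23 + 6*4) = -14204 + (-23 + 24) = -14204 + 1 = -14203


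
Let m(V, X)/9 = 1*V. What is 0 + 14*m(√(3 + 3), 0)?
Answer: 126*√6 ≈ 308.64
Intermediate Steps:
m(V, X) = 9*V (m(V, X) = 9*(1*V) = 9*V)
0 + 14*m(√(3 + 3), 0) = 0 + 14*(9*√(3 + 3)) = 0 + 14*(9*√6) = 0 + 126*√6 = 126*√6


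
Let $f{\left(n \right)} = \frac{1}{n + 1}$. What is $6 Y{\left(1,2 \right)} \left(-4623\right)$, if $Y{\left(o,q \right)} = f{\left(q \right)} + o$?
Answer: $-36984$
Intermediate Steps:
$f{\left(n \right)} = \frac{1}{1 + n}$
$Y{\left(o,q \right)} = o + \frac{1}{1 + q}$ ($Y{\left(o,q \right)} = \frac{1}{1 + q} + o = o + \frac{1}{1 + q}$)
$6 Y{\left(1,2 \right)} \left(-4623\right) = 6 \frac{1 + 1 \left(1 + 2\right)}{1 + 2} \left(-4623\right) = 6 \frac{1 + 1 \cdot 3}{3} \left(-4623\right) = 6 \frac{1 + 3}{3} \left(-4623\right) = 6 \cdot \frac{1}{3} \cdot 4 \left(-4623\right) = 6 \cdot \frac{4}{3} \left(-4623\right) = 8 \left(-4623\right) = -36984$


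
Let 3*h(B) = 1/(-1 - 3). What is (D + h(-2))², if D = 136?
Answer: 2660161/144 ≈ 18473.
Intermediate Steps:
h(B) = -1/12 (h(B) = 1/(3*(-1 - 3)) = (⅓)/(-4) = (⅓)*(-¼) = -1/12)
(D + h(-2))² = (136 - 1/12)² = (1631/12)² = 2660161/144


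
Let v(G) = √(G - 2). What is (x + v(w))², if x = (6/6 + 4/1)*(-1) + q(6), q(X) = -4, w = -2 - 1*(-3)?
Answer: (9 - I)² ≈ 80.0 - 18.0*I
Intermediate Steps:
w = 1 (w = -2 + 3 = 1)
v(G) = √(-2 + G)
x = -9 (x = (6/6 + 4/1)*(-1) - 4 = (6*(⅙) + 4*1)*(-1) - 4 = (1 + 4)*(-1) - 4 = 5*(-1) - 4 = -5 - 4 = -9)
(x + v(w))² = (-9 + √(-2 + 1))² = (-9 + √(-1))² = (-9 + I)²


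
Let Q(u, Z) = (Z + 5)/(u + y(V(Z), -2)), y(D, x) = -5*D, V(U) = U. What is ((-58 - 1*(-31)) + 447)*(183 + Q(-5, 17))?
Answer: 230272/3 ≈ 76757.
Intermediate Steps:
Q(u, Z) = (5 + Z)/(u - 5*Z) (Q(u, Z) = (Z + 5)/(u - 5*Z) = (5 + Z)/(u - 5*Z))
((-58 - 1*(-31)) + 447)*(183 + Q(-5, 17)) = ((-58 - 1*(-31)) + 447)*(183 + (5 + 17)/(-5 - 5*17)) = ((-58 + 31) + 447)*(183 + 22/(-5 - 85)) = (-27 + 447)*(183 + 22/(-90)) = 420*(183 - 1/90*22) = 420*(183 - 11/45) = 420*(8224/45) = 230272/3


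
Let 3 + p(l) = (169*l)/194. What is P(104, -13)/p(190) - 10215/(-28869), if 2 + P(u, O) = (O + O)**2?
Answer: 341404457/75848486 ≈ 4.5011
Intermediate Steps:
p(l) = -3 + 169*l/194 (p(l) = -3 + (169*l)/194 = -3 + (169*l)*(1/194) = -3 + 169*l/194)
P(u, O) = -2 + 4*O**2 (P(u, O) = -2 + (O + O)**2 = -2 + (2*O)**2 = -2 + 4*O**2)
P(104, -13)/p(190) - 10215/(-28869) = (-2 + 4*(-13)**2)/(-3 + (169/194)*190) - 10215/(-28869) = (-2 + 4*169)/(-3 + 16055/97) - 10215*(-1/28869) = (-2 + 676)/(15764/97) + 3405/9623 = 674*(97/15764) + 3405/9623 = 32689/7882 + 3405/9623 = 341404457/75848486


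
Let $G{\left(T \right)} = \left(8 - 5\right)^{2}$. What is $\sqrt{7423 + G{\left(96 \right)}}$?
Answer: $2 \sqrt{1858} \approx 86.209$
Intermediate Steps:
$G{\left(T \right)} = 9$ ($G{\left(T \right)} = 3^{2} = 9$)
$\sqrt{7423 + G{\left(96 \right)}} = \sqrt{7423 + 9} = \sqrt{7432} = 2 \sqrt{1858}$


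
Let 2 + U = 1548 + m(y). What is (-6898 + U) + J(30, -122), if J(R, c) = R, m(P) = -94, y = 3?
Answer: -5416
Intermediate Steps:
U = 1452 (U = -2 + (1548 - 94) = -2 + 1454 = 1452)
(-6898 + U) + J(30, -122) = (-6898 + 1452) + 30 = -5446 + 30 = -5416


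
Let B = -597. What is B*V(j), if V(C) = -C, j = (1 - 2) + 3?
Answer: 1194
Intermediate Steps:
j = 2 (j = -1 + 3 = 2)
B*V(j) = -(-597)*2 = -597*(-2) = 1194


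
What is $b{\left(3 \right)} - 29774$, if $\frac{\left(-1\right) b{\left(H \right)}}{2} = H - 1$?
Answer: $-29778$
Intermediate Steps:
$b{\left(H \right)} = 2 - 2 H$ ($b{\left(H \right)} = - 2 \left(H - 1\right) = - 2 \left(-1 + H\right) = 2 - 2 H$)
$b{\left(3 \right)} - 29774 = \left(2 - 6\right) - 29774 = -4 - 29774 = -29778$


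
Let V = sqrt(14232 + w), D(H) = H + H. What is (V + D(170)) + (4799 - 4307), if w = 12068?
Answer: 832 + 10*sqrt(263) ≈ 994.17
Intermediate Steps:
D(H) = 2*H
V = 10*sqrt(263) (V = sqrt(14232 + 12068) = sqrt(26300) = 10*sqrt(263) ≈ 162.17)
(V + D(170)) + (4799 - 4307) = (10*sqrt(263) + 2*170) + (4799 - 4307) = (10*sqrt(263) + 340) + 492 = (340 + 10*sqrt(263)) + 492 = 832 + 10*sqrt(263)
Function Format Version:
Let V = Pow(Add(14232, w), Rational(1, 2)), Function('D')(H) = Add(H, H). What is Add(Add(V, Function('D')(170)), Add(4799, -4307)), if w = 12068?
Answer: Add(832, Mul(10, Pow(263, Rational(1, 2)))) ≈ 994.17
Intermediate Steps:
Function('D')(H) = Mul(2, H)
V = Mul(10, Pow(263, Rational(1, 2))) (V = Pow(Add(14232, 12068), Rational(1, 2)) = Pow(26300, Rational(1, 2)) = Mul(10, Pow(263, Rational(1, 2))) ≈ 162.17)
Add(Add(V, Function('D')(170)), Add(4799, -4307)) = Add(Add(Mul(10, Pow(263, Rational(1, 2))), Mul(2, 170)), Add(4799, -4307)) = Add(Add(Mul(10, Pow(263, Rational(1, 2))), 340), 492) = Add(Add(340, Mul(10, Pow(263, Rational(1, 2)))), 492) = Add(832, Mul(10, Pow(263, Rational(1, 2))))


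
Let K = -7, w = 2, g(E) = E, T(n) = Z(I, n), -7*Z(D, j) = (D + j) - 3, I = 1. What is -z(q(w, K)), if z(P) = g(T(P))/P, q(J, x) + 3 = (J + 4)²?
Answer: 31/231 ≈ 0.13420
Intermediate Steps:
Z(D, j) = 3/7 - D/7 - j/7 (Z(D, j) = -((D + j) - 3)/7 = -(-3 + D + j)/7 = 3/7 - D/7 - j/7)
T(n) = 2/7 - n/7 (T(n) = 3/7 - ⅐*1 - n/7 = 3/7 - ⅐ - n/7 = 2/7 - n/7)
q(J, x) = -3 + (4 + J)² (q(J, x) = -3 + (J + 4)² = -3 + (4 + J)²)
z(P) = (2/7 - P/7)/P
-z(q(w, K)) = -(2 - (-3 + (4 + 2)²))/(7*(-3 + (4 + 2)²)) = -(2 - (-3 + 6²))/(7*(-3 + 6²)) = -(2 - (-3 + 36))/(7*(-3 + 36)) = -(2 - 1*33)/(7*33) = -(2 - 33)/(7*33) = -(-31)/(7*33) = -1*(-31/231) = 31/231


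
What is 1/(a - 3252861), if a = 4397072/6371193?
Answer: -6371193/20724600836101 ≈ -3.0742e-7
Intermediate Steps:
a = 4397072/6371193 (a = 4397072*(1/6371193) = 4397072/6371193 ≈ 0.69015)
1/(a - 3252861) = 1/(4397072/6371193 - 3252861) = 1/(-20724600836101/6371193) = -6371193/20724600836101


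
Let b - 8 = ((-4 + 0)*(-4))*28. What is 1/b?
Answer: 1/456 ≈ 0.0021930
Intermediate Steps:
b = 456 (b = 8 + ((-4 + 0)*(-4))*28 = 8 - 4*(-4)*28 = 8 + 16*28 = 8 + 448 = 456)
1/b = 1/456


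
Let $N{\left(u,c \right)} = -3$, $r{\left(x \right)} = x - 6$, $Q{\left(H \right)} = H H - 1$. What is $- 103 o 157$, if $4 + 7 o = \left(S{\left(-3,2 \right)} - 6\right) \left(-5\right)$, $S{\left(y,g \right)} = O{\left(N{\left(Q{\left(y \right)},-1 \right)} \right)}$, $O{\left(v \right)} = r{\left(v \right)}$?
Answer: $- \frac{1148141}{7} \approx -1.6402 \cdot 10^{5}$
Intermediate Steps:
$Q{\left(H \right)} = -1 + H^{2}$ ($Q{\left(H \right)} = H^{2} - 1 = -1 + H^{2}$)
$r{\left(x \right)} = -6 + x$ ($r{\left(x \right)} = x - 6 = -6 + x$)
$O{\left(v \right)} = -6 + v$
$S{\left(y,g \right)} = -9$ ($S{\left(y,g \right)} = -6 - 3 = -9$)
$o = \frac{71}{7}$ ($o = - \frac{4}{7} + \frac{\left(-9 - 6\right) \left(-5\right)}{7} = - \frac{4}{7} + \frac{\left(-15\right) \left(-5\right)}{7} = - \frac{4}{7} + \frac{1}{7} \cdot 75 = - \frac{4}{7} + \frac{75}{7} = \frac{71}{7} \approx 10.143$)
$- 103 o 157 = \left(-103\right) \frac{71}{7} \cdot 157 = \left(- \frac{7313}{7}\right) 157 = - \frac{1148141}{7}$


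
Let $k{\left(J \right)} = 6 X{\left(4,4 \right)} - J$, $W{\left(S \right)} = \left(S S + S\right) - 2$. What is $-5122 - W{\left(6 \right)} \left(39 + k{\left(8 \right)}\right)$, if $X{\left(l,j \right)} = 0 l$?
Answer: $-6362$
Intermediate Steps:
$X{\left(l,j \right)} = 0$
$W{\left(S \right)} = -2 + S + S^{2}$ ($W{\left(S \right)} = \left(S^{2} + S\right) - 2 = \left(S + S^{2}\right) - 2 = -2 + S + S^{2}$)
$k{\left(J \right)} = - J$ ($k{\left(J \right)} = 6 \cdot 0 - J = 0 - J = - J$)
$-5122 - W{\left(6 \right)} \left(39 + k{\left(8 \right)}\right) = -5122 - \left(-2 + 6 + 6^{2}\right) \left(39 - 8\right) = -5122 - \left(-2 + 6 + 36\right) \left(39 - 8\right) = -5122 - 40 \cdot 31 = -5122 - 1240 = -6362$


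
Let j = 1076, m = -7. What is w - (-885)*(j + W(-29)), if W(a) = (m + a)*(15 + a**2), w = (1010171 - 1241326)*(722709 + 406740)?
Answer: -261104103495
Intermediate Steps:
w = -261077783595 (w = -231155*1129449 = -261077783595)
W(a) = (-7 + a)*(15 + a**2)
w - (-885)*(j + W(-29)) = -261077783595 - (-885)*(1076 + (-105 + (-29)**3 - 7*(-29)**2 + 15*(-29))) = -261077783595 - (-885)*(1076 + (-105 - 24389 - 7*841 - 435)) = -261077783595 - (-885)*(1076 + (-105 - 24389 - 5887 - 435)) = -261077783595 - (-885)*(1076 - 30816) = -261077783595 - (-885)*(-29740) = -261077783595 - 1*26319900 = -261077783595 - 26319900 = -261104103495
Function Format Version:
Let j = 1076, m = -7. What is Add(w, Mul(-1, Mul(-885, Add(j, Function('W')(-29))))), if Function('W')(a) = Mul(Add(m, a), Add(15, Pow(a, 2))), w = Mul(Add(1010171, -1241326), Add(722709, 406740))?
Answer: -261104103495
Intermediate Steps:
w = -261077783595 (w = Mul(-231155, 1129449) = -261077783595)
Function('W')(a) = Mul(Add(-7, a), Add(15, Pow(a, 2)))
Add(w, Mul(-1, Mul(-885, Add(j, Function('W')(-29))))) = Add(-261077783595, Mul(-1, Mul(-885, Add(1076, Add(-105, Pow(-29, 3), Mul(-7, Pow(-29, 2)), Mul(15, -29)))))) = Add(-261077783595, Mul(-1, Mul(-885, Add(1076, Add(-105, -24389, Mul(-7, 841), -435))))) = Add(-261077783595, Mul(-1, Mul(-885, Add(1076, Add(-105, -24389, -5887, -435))))) = Add(-261077783595, Mul(-1, Mul(-885, Add(1076, -30816)))) = Add(-261077783595, Mul(-1, Mul(-885, -29740))) = Add(-261077783595, Mul(-1, 26319900)) = Add(-261077783595, -26319900) = -261104103495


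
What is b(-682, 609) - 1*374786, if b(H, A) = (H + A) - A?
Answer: -375468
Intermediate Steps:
b(H, A) = H (b(H, A) = (A + H) - A = H)
b(-682, 609) - 1*374786 = -682 - 1*374786 = -682 - 374786 = -375468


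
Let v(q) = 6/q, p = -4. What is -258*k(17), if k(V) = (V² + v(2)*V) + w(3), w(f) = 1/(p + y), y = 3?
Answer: -87462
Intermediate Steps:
w(f) = -1 (w(f) = 1/(-4 + 3) = 1/(-1) = -1)
k(V) = -1 + V² + 3*V (k(V) = (V² + (6/2)*V) - 1 = (V² + (6*(½))*V) - 1 = (V² + 3*V) - 1 = -1 + V² + 3*V)
-258*k(17) = -258*(-1 + 17² + 3*17) = -258*(-1 + 289 + 51) = -258*339 = -87462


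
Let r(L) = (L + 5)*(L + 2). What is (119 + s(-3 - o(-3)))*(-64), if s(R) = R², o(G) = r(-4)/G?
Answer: -76288/9 ≈ -8476.4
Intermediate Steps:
r(L) = (2 + L)*(5 + L) (r(L) = (5 + L)*(2 + L) = (2 + L)*(5 + L))
o(G) = -2/G (o(G) = (10 + (-4)² + 7*(-4))/G = (10 + 16 - 28)/G = -2/G)
(119 + s(-3 - o(-3)))*(-64) = (119 + (-3 - (-2)/(-3))²)*(-64) = (119 + (-3 - (-2)*(-1)/3)²)*(-64) = (119 + (-3 - 1*⅔)²)*(-64) = (119 + (-3 - ⅔)²)*(-64) = (119 + (-11/3)²)*(-64) = (119 + 121/9)*(-64) = (1192/9)*(-64) = -76288/9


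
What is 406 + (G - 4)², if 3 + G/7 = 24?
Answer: 20855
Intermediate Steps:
G = 147 (G = -21 + 7*24 = -21 + 168 = 147)
406 + (G - 4)² = 406 + (147 - 4)² = 406 + 143² = 406 + 20449 = 20855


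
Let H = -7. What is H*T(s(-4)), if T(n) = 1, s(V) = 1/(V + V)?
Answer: -7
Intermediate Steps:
s(V) = 1/(2*V)
H*T(s(-4)) = -7*1 = -7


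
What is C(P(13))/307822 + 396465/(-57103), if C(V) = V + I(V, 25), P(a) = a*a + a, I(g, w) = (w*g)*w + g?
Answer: -57762198744/8788779833 ≈ -6.5723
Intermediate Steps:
I(g, w) = g + g*w**2 (I(g, w) = (g*w)*w + g = g*w**2 + g = g + g*w**2)
P(a) = a + a**2 (P(a) = a**2 + a = a + a**2)
C(V) = 627*V (C(V) = V + V*(1 + 25**2) = V + V*(1 + 625) = V + V*626 = V + 626*V = 627*V)
C(P(13))/307822 + 396465/(-57103) = (627*(13*(1 + 13)))/307822 + 396465/(-57103) = (627*(13*14))*(1/307822) + 396465*(-1/57103) = (627*182)*(1/307822) - 396465/57103 = 114114*(1/307822) - 396465/57103 = 57057/153911 - 396465/57103 = -57762198744/8788779833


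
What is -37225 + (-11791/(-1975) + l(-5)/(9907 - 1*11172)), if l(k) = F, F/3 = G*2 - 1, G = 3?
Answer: -18597424677/499675 ≈ -37219.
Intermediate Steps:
F = 15 (F = 3*(3*2 - 1) = 3*(6 - 1) = 3*5 = 15)
l(k) = 15
-37225 + (-11791/(-1975) + l(-5)/(9907 - 1*11172)) = -37225 + (-11791/(-1975) + 15/(9907 - 1*11172)) = -37225 + (-11791*(-1/1975) + 15/(9907 - 11172)) = -37225 + (11791/1975 + 15/(-1265)) = -37225 + (11791/1975 + 15*(-1/1265)) = -37225 + (11791/1975 - 3/253) = -37225 + 2977198/499675 = -18597424677/499675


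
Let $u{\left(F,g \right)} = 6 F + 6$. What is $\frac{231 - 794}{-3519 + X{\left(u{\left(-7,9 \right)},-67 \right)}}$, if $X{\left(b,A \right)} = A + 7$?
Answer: $\frac{563}{3579} \approx 0.15731$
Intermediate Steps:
$u{\left(F,g \right)} = 6 + 6 F$
$X{\left(b,A \right)} = 7 + A$
$\frac{231 - 794}{-3519 + X{\left(u{\left(-7,9 \right)},-67 \right)}} = \frac{231 - 794}{-3519 + \left(7 - 67\right)} = - \frac{563}{-3519 - 60} = - \frac{563}{-3579} = \left(-563\right) \left(- \frac{1}{3579}\right) = \frac{563}{3579}$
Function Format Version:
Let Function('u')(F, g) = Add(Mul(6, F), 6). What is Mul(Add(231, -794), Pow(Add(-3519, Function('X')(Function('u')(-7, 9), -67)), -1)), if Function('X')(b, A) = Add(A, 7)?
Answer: Rational(563, 3579) ≈ 0.15731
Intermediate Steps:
Function('u')(F, g) = Add(6, Mul(6, F))
Function('X')(b, A) = Add(7, A)
Mul(Add(231, -794), Pow(Add(-3519, Function('X')(Function('u')(-7, 9), -67)), -1)) = Mul(Add(231, -794), Pow(Add(-3519, Add(7, -67)), -1)) = Mul(-563, Pow(Add(-3519, -60), -1)) = Mul(-563, Pow(-3579, -1)) = Mul(-563, Rational(-1, 3579)) = Rational(563, 3579)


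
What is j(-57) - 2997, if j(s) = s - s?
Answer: -2997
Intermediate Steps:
j(s) = 0
j(-57) - 2997 = 0 - 2997 = -2997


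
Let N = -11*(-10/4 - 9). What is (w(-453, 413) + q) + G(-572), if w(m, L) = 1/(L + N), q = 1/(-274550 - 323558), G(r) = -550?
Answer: -354945997463/645358532 ≈ -550.00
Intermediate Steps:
q = -1/598108 (q = 1/(-598108) = -1/598108 ≈ -1.6719e-6)
N = 253/2 (N = -11*(-10*1/4 - 9) = -11*(-5/2 - 9) = -11*(-23/2) = 253/2 ≈ 126.50)
w(m, L) = 1/(253/2 + L) (w(m, L) = 1/(L + 253/2) = 1/(253/2 + L))
(w(-453, 413) + q) + G(-572) = (2/(253 + 2*413) - 1/598108) - 550 = (2/(253 + 826) - 1/598108) - 550 = (2/1079 - 1/598108) - 550 = 1195137/645358532 - 550 = -354945997463/645358532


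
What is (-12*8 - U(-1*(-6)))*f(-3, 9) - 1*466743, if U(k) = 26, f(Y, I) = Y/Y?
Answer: -466865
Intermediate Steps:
f(Y, I) = 1
(-12*8 - U(-1*(-6)))*f(-3, 9) - 1*466743 = (-12*8 - 1*26)*1 - 1*466743 = (-96 - 26)*1 - 466743 = -122*1 - 466743 = -122 - 466743 = -466865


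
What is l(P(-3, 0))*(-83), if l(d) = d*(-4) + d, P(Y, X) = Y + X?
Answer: -747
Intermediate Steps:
P(Y, X) = X + Y
l(d) = -3*d (l(d) = -4*d + d = -3*d)
l(P(-3, 0))*(-83) = -3*(0 - 3)*(-83) = -3*(-3)*(-83) = 9*(-83) = -747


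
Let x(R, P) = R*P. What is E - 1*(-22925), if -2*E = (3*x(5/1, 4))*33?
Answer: 21935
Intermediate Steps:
x(R, P) = P*R
E = -990 (E = -3*(4*(5/1))*33/2 = -3*(4*(5*1))*33/2 = -3*(4*5)*33/2 = -3*20*33/2 = -30*33 = -½*1980 = -990)
E - 1*(-22925) = -990 - 1*(-22925) = -990 + 22925 = 21935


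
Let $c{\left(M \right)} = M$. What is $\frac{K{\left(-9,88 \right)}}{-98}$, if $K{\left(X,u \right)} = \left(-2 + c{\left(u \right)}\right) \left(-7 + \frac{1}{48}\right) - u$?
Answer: $\frac{16517}{2352} \approx 7.0225$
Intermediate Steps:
$K{\left(X,u \right)} = \frac{335}{24} - \frac{383 u}{48}$ ($K{\left(X,u \right)} = \left(-2 + u\right) \left(-7 + \frac{1}{48}\right) - u = \left(-2 + u\right) \left(- \frac{335}{48}\right) - u = \left(\frac{335}{24} - \frac{335 u}{48}\right) - u = \frac{335}{24} - \frac{383 u}{48}$)
$\frac{K{\left(-9,88 \right)}}{-98} = \frac{\frac{335}{24} - \frac{4213}{6}}{-98} = \left(\frac{335}{24} - \frac{4213}{6}\right) \left(- \frac{1}{98}\right) = \left(- \frac{16517}{24}\right) \left(- \frac{1}{98}\right) = \frac{16517}{2352}$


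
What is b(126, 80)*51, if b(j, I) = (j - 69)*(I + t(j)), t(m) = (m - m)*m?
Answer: 232560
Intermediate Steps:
t(m) = 0 (t(m) = 0*m = 0)
b(j, I) = I*(-69 + j) (b(j, I) = (j - 69)*(I + 0) = (-69 + j)*I = I*(-69 + j))
b(126, 80)*51 = (80*(-69 + 126))*51 = (80*57)*51 = 4560*51 = 232560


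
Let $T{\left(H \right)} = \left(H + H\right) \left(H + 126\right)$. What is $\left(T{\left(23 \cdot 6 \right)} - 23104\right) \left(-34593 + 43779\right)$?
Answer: $457095360$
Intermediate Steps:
$T{\left(H \right)} = 2 H \left(126 + H\right)$
$\left(T{\left(23 \cdot 6 \right)} - 23104\right) \left(-34593 + 43779\right) = \left(2 \cdot 23 \cdot 6 \left(126 + 23 \cdot 6\right) - 23104\right) \left(-34593 + 43779\right) = \left(2 \cdot 138 \left(126 + 138\right) - 23104\right) 9186 = \left(2 \cdot 138 \cdot 264 - 23104\right) 9186 = \left(72864 - 23104\right) 9186 = 49760 \cdot 9186 = 457095360$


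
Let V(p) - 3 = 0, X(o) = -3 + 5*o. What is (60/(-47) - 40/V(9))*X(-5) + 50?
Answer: 64730/141 ≈ 459.08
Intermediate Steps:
V(p) = 3 (V(p) = 3 + 0 = 3)
(60/(-47) - 40/V(9))*X(-5) + 50 = (60/(-47) - 40/3)*(-3 + 5*(-5)) + 50 = (60*(-1/47) - 40*⅓)*(-3 - 25) + 50 = (-60/47 - 40/3)*(-28) + 50 = -2060/141*(-28) + 50 = 57680/141 + 50 = 64730/141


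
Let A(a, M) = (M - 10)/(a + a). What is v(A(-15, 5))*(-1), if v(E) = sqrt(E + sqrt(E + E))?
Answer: -sqrt(6 + 12*sqrt(3))/6 ≈ -0.86256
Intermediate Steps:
A(a, M) = (-10 + M)/(2*a) (A(a, M) = (-10 + M)/((2*a)) = (-10 + M)*(1/(2*a)) = (-10 + M)/(2*a))
v(E) = sqrt(E + sqrt(2)*sqrt(E)) (v(E) = sqrt(E + sqrt(2*E)) = sqrt(E + sqrt(2)*sqrt(E)))
v(A(-15, 5))*(-1) = sqrt((1/2)*(-10 + 5)/(-15) + sqrt(2)*sqrt((1/2)*(-10 + 5)/(-15)))*(-1) = sqrt((1/2)*(-1/15)*(-5) + sqrt(2)*sqrt((1/2)*(-1/15)*(-5)))*(-1) = sqrt(1/6 + sqrt(2)*sqrt(1/6))*(-1) = sqrt(1/6 + sqrt(2)*(sqrt(6)/6))*(-1) = sqrt(1/6 + sqrt(3)/3)*(-1) = -sqrt(1/6 + sqrt(3)/3)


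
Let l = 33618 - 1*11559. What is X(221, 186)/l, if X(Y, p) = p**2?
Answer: 3844/2451 ≈ 1.5683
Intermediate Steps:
l = 22059 (l = 33618 - 11559 = 22059)
X(221, 186)/l = 186**2/22059 = 34596*(1/22059) = 3844/2451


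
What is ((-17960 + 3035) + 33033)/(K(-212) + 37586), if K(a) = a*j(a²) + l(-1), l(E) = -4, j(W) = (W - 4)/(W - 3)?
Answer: 406895814/839722691 ≈ 0.48456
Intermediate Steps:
j(W) = (-4 + W)/(-3 + W)
K(a) = -4 + a*(-4 + a²)/(-3 + a²) (K(a) = a*((-4 + a²)/(-3 + a²)) - 4 = a*(-4 + a²)/(-3 + a²) - 4 = -4 + a*(-4 + a²)/(-3 + a²))
((-17960 + 3035) + 33033)/(K(-212) + 37586) = ((-17960 + 3035) + 33033)/((12 - 4*(-212)² - 212*(-4 + (-212)²))/(-3 + (-212)²) + 37586) = (-14925 + 33033)/((12 - 4*44944 - 212*(-4 + 44944))/(-3 + 44944) + 37586) = 18108/((12 - 179776 - 212*44940)/44941 + 37586) = 18108/((12 - 179776 - 9527280)/44941 + 37586) = 18108/((1/44941)*(-9707044) + 37586) = 18108/(-9707044/44941 + 37586) = 18108/(1679445382/44941) = 18108*(44941/1679445382) = 406895814/839722691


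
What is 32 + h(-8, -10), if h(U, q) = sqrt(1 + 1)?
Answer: 32 + sqrt(2) ≈ 33.414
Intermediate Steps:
h(U, q) = sqrt(2)
32 + h(-8, -10) = 32 + sqrt(2)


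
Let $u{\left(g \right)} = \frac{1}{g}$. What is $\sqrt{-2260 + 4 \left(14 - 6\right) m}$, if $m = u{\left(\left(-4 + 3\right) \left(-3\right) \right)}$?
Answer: $\frac{2 i \sqrt{5061}}{3} \approx 47.427 i$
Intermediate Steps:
$m = \frac{1}{3}$ ($m = \frac{1}{\left(-4 + 3\right) \left(-3\right)} = \frac{1}{\left(-1\right) \left(-3\right)} = \frac{1}{3} \approx 0.33333$)
$\sqrt{-2260 + 4 \left(14 - 6\right) m} = \sqrt{-2260 + 4 \left(14 - 6\right) \frac{1}{3}} = \sqrt{-2260 + 4 \cdot 8 \cdot \frac{1}{3}} = \sqrt{-2260 + 32 \cdot \frac{1}{3}} = \sqrt{-2260 + \frac{32}{3}} = \sqrt{- \frac{6748}{3}} = \frac{2 i \sqrt{5061}}{3}$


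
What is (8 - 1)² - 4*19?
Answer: -27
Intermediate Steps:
(8 - 1)² - 4*19 = 7² - 76 = 49 - 76 = -27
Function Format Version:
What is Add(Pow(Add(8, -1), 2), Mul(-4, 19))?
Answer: -27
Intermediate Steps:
Add(Pow(Add(8, -1), 2), Mul(-4, 19)) = Add(Pow(7, 2), -76) = Add(49, -76) = -27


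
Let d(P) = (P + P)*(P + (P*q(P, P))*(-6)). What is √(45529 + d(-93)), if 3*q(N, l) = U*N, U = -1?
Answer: I*√3154601 ≈ 1776.1*I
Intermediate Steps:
q(N, l) = -N/3 (q(N, l) = (-N)/3 = -N/3)
d(P) = 2*P*(P + 2*P²) (d(P) = (P + P)*(P + (P*(-P/3))*(-6)) = (2*P)*(P - P²/3*(-6)) = (2*P)*(P + 2*P²) = 2*P*(P + 2*P²))
√(45529 + d(-93)) = √(45529 + (-93)²*(2 + 4*(-93))) = √(45529 + 8649*(2 - 372)) = √(45529 + 8649*(-370)) = √(45529 - 3200130) = √(-3154601) = I*√3154601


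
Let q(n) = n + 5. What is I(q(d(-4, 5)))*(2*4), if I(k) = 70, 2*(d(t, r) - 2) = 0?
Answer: 560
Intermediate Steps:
d(t, r) = 2 (d(t, r) = 2 + (1/2)*0 = 2 + 0 = 2)
q(n) = 5 + n
I(q(d(-4, 5)))*(2*4) = 70*(2*4) = 70*8 = 560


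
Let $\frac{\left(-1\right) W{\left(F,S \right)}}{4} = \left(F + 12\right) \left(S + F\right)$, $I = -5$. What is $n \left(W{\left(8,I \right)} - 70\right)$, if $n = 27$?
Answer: $-8370$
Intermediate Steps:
$W{\left(F,S \right)} = - 4 \left(12 + F\right) \left(F + S\right)$ ($W{\left(F,S \right)} = - 4 \left(F + 12\right) \left(S + F\right) = - 4 \left(12 + F\right) \left(F + S\right)$)
$n \left(W{\left(8,I \right)} - 70\right) = 27 \left(\left(\left(-48\right) 8 - -240 - 4 \cdot 8^{2} - 32 \left(-5\right)\right) - 70\right) = 27 \left(\left(-384 + 240 - 256 + 160\right) - 70\right) = 27 \left(-240 - 70\right) = 27 \left(-310\right) = -8370$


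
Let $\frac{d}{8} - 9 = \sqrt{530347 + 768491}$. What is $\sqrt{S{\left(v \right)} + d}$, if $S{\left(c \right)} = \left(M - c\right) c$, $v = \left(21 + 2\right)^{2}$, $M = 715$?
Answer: $\sqrt{98466 + 8 \sqrt{1298838}} \approx 328.0$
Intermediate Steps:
$v = 529$ ($v = 23^{2} = 529$)
$S{\left(c \right)} = c \left(715 - c\right)$ ($S{\left(c \right)} = \left(715 - c\right) c = c \left(715 - c\right)$)
$d = 72 + 8 \sqrt{1298838}$ ($d = 72 + 8 \sqrt{530347 + 768491} = 72 + 8 \sqrt{1298838} \approx 9189.3$)
$\sqrt{S{\left(v \right)} + d} = \sqrt{529 \left(715 - 529\right) + \left(72 + 8 \sqrt{1298838}\right)} = \sqrt{529 \cdot 186 + \left(72 + 8 \sqrt{1298838}\right)} = \sqrt{98394 + \left(72 + 8 \sqrt{1298838}\right)} = \sqrt{98466 + 8 \sqrt{1298838}}$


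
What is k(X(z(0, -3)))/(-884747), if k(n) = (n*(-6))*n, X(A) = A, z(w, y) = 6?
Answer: 216/884747 ≈ 0.00024414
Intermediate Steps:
k(n) = -6*n² (k(n) = (-6*n)*n = -6*n²)
k(X(z(0, -3)))/(-884747) = -6*6²/(-884747) = -6*36*(-1/884747) = -216*(-1/884747) = 216/884747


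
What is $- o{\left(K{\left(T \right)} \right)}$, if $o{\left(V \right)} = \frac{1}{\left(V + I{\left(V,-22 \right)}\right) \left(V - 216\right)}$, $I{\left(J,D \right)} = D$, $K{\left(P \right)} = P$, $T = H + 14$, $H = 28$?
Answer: $\frac{1}{3480} \approx 0.00028736$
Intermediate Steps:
$T = 42$ ($T = 28 + 14 = 42$)
$o{\left(V \right)} = \frac{1}{\left(-216 + V\right) \left(-22 + V\right)}$ ($o{\left(V \right)} = \frac{1}{\left(V - 22\right) \left(V - 216\right)} = \frac{1}{\left(-22 + V\right) \left(-216 + V\right)} = \frac{1}{\left(-216 + V\right) \left(-22 + V\right)}$)
$- o{\left(K{\left(T \right)} \right)} = - \frac{1}{4752 + 42^{2} - 9996} = - \frac{1}{4752 + 1764 - 9996} = - \frac{1}{-3480} = \left(-1\right) \left(- \frac{1}{3480}\right) = \frac{1}{3480}$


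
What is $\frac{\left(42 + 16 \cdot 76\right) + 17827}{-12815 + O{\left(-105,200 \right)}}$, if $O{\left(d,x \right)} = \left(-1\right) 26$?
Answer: $- \frac{19085}{12841} \approx -1.4863$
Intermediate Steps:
$O{\left(d,x \right)} = -26$
$\frac{\left(42 + 16 \cdot 76\right) + 17827}{-12815 + O{\left(-105,200 \right)}} = \frac{\left(42 + 16 \cdot 76\right) + 17827}{-12815 - 26} = \frac{\left(42 + 1216\right) + 17827}{-12841} = \left(1258 + 17827\right) \left(- \frac{1}{12841}\right) = 19085 \left(- \frac{1}{12841}\right) = - \frac{19085}{12841}$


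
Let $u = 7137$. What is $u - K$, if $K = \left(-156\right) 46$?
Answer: $14313$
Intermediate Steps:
$K = -7176$
$u - K = 7137 - -7176 = 7137 + 7176 = 14313$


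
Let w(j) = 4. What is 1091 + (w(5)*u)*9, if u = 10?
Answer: 1451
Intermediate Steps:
1091 + (w(5)*u)*9 = 1091 + (4*10)*9 = 1091 + 40*9 = 1091 + 360 = 1451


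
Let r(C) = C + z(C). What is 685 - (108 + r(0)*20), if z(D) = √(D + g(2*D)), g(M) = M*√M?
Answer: 577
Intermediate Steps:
g(M) = M^(3/2)
z(D) = √(D + 2*√2*D^(3/2)) (z(D) = √(D + (2*D)^(3/2)) = √(D + 2*√2*D^(3/2)))
r(C) = C + √(C + 2*√2*C^(3/2))
685 - (108 + r(0)*20) = 685 - (108 + (0 + √(0 + 2*√2*0^(3/2)))*20) = 685 - (108 + (0 + √(0 + 2*√2*0))*20) = 685 - (108 + (0 + √(0 + 0))*20) = 685 - (108 + (0 + √0)*20) = 685 - (108 + (0 + 0)*20) = 685 - (108 + 0*20) = 685 - (108 + 0) = 685 - 1*108 = 685 - 108 = 577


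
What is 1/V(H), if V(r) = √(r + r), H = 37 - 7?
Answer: √15/30 ≈ 0.12910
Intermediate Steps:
H = 30
V(r) = √2*√r (V(r) = √(2*r) = √2*√r)
1/V(H) = 1/(√2*√30) = 1/(2*√15) = √15/30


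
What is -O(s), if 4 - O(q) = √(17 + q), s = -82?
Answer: -4 + I*√65 ≈ -4.0 + 8.0623*I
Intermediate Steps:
O(q) = 4 - √(17 + q)
-O(s) = -(4 - √(17 - 82)) = -(4 - √(-65)) = -(4 - I*√65) = -4 + I*√65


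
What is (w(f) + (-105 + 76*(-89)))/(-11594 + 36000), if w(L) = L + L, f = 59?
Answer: -6751/24406 ≈ -0.27661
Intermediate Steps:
w(L) = 2*L
(w(f) + (-105 + 76*(-89)))/(-11594 + 36000) = (2*59 + (-105 + 76*(-89)))/(-11594 + 36000) = (118 + (-105 - 6764))/24406 = (118 - 6869)*(1/24406) = -6751*1/24406 = -6751/24406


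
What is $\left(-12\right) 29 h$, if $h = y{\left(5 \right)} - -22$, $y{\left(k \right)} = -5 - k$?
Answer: $-4176$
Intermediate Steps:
$h = 12$ ($h = \left(-5 - 5\right) - -22 = \left(-5 - 5\right) + 22 = -10 + 22 = 12$)
$\left(-12\right) 29 h = \left(-12\right) 29 \cdot 12 = \left(-348\right) 12 = -4176$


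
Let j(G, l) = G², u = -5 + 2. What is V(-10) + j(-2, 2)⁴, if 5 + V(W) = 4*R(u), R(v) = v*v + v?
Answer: 275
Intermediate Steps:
u = -3
R(v) = v + v² (R(v) = v² + v = v + v²)
V(W) = 19 (V(W) = -5 + 4*(-3*(1 - 3)) = -5 + 4*(-3*(-2)) = -5 + 4*6 = -5 + 24 = 19)
V(-10) + j(-2, 2)⁴ = 19 + ((-2)²)⁴ = 19 + 4⁴ = 19 + 256 = 275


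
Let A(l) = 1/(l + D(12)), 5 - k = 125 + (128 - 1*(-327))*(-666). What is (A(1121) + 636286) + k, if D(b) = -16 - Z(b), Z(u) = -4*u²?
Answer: 1578788477/1681 ≈ 9.3920e+5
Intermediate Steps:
k = 302910 (k = 5 - (125 + (128 - 1*(-327))*(-666)) = 5 - (125 + (128 + 327)*(-666)) = 5 - (125 + 455*(-666)) = 5 - (125 - 303030) = 5 - 1*(-302905) = 5 + 302905 = 302910)
D(b) = -16 + 4*b² (D(b) = -16 - (-4)*b² = -16 + 4*b²)
A(l) = 1/(560 + l) (A(l) = 1/(l + (-16 + 4*12²)) = 1/(l + (-16 + 4*144)) = 1/(l + (-16 + 576)) = 1/(l + 560) = 1/(560 + l))
(A(1121) + 636286) + k = (1/(560 + 1121) + 636286) + 302910 = (1/1681 + 636286) + 302910 = 1069596767/1681 + 302910 = 1578788477/1681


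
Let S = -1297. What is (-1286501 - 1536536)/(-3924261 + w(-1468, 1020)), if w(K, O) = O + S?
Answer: 2823037/3924538 ≈ 0.71933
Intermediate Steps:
w(K, O) = -1297 + O (w(K, O) = O - 1297 = -1297 + O)
(-1286501 - 1536536)/(-3924261 + w(-1468, 1020)) = (-1286501 - 1536536)/(-3924261 + (-1297 + 1020)) = -2823037/(-3924261 - 277) = -2823037/(-3924538) = -2823037*(-1/3924538) = 2823037/3924538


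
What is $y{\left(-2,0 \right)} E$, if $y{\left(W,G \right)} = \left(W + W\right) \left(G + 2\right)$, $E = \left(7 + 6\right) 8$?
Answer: $-832$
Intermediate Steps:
$E = 104$ ($E = 13 \cdot 8 = 104$)
$y{\left(W,G \right)} = 2 W \left(2 + G\right)$
$y{\left(-2,0 \right)} E = 2 \left(-2\right) \left(2 + 0\right) 104 = 2 \left(-2\right) 2 \cdot 104 = \left(-8\right) 104 = -832$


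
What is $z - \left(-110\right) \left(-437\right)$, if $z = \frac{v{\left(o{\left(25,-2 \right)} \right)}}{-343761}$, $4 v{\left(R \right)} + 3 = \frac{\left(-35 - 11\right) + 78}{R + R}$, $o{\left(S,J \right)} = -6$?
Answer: $- \frac{198295095223}{4125132} \approx -48070.0$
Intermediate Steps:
$v{\left(R \right)} = - \frac{3}{4} + \frac{4}{R}$ ($v{\left(R \right)} = - \frac{3}{4} + \frac{\left(\left(-35 - 11\right) + 78\right) \frac{1}{R + R}}{4} = - \frac{3}{4} + \frac{\left(-46 + 78\right) \frac{1}{2 R}}{4} = - \frac{3}{4} + \frac{32 \frac{1}{2 R}}{4} = - \frac{3}{4} + \frac{16 \frac{1}{R}}{4} = - \frac{3}{4} + \frac{4}{R}$)
$z = \frac{17}{4125132}$ ($z = \frac{- \frac{3}{4} + \frac{4}{-6}}{-343761} = \left(- \frac{3}{4} + 4 \left(- \frac{1}{6}\right)\right) \left(- \frac{1}{343761}\right) = \left(- \frac{3}{4} - \frac{2}{3}\right) \left(- \frac{1}{343761}\right) = \left(- \frac{17}{12}\right) \left(- \frac{1}{343761}\right) = \frac{17}{4125132} \approx 4.1211 \cdot 10^{-6}$)
$z - \left(-110\right) \left(-437\right) = \frac{17}{4125132} - \left(-110\right) \left(-437\right) = \frac{17}{4125132} - 48070 = - \frac{198295095223}{4125132}$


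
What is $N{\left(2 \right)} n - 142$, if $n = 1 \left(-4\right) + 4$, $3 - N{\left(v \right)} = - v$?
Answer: $-142$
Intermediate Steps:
$N{\left(v \right)} = 3 + v$ ($N{\left(v \right)} = 3 - - v = 3 + v$)
$n = 0$ ($n = -4 + 4 = 0$)
$N{\left(2 \right)} n - 142 = \left(3 + 2\right) 0 - 142 = 5 \cdot 0 - 142 = 0 - 142 = -142$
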